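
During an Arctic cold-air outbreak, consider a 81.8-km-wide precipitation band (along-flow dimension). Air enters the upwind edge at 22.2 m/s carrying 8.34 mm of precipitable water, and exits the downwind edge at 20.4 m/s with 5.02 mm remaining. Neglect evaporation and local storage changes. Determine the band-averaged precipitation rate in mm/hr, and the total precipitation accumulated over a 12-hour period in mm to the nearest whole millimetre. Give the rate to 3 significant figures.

R ≈ 3.64 mm/hr; total ≈ 44 mm

Column moisture flux per unit crosswind length is F = V × PW.
Inflow: F_in = 22.2 × 8.34 = 185.148 mm·m/s
Outflow: F_out = 20.4 × 5.02 = 102.408 mm·m/s
Steady-state rate R = (F_in − F_out)/L = (185.148 − 102.408) / 81800 m = 1.011e-03 mm/s.
R = 1.011e-03 × 3600 = 3.64 mm/hr.
Over 12 h: total = 3.64 × 12 = 43.68 ≈ 44 mm.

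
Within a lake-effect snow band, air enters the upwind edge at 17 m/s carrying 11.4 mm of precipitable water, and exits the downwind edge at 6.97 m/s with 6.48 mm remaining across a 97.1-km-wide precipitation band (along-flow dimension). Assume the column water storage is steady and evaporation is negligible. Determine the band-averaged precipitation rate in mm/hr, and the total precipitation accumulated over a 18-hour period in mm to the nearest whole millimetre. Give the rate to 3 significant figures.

R ≈ 5.51 mm/hr; total ≈ 99 mm

Column moisture flux per unit crosswind length is F = V × PW.
Inflow: F_in = 17 × 11.4 = 193.8 mm·m/s
Outflow: F_out = 6.97 × 6.48 = 45.1656 mm·m/s
Steady-state rate R = (F_in − F_out)/L = (193.8 − 45.1656) / 97100 m = 1.531e-03 mm/s.
R = 1.531e-03 × 3600 = 5.51 mm/hr.
Over 18 h: total = 5.51 × 18 = 99.18 ≈ 99 mm.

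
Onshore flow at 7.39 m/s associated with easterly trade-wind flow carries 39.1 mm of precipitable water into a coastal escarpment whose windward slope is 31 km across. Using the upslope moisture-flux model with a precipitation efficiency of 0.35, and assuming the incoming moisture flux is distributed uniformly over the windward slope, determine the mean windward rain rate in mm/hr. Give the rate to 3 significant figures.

Incoming column moisture flux per unit ridge length: F = V × PW = 7.39 × 39.1 = 288.949 mm·m/s.
Spread over the 31 km slope with efficiency ε = 0.35: R = ε·F/W = 0.35 × 288.949 / 31000 m = 3.262e-03 mm/s.
R = 3.262e-03 × 3600 = 11.7 mm/hr.

R ≈ 11.7 mm/hr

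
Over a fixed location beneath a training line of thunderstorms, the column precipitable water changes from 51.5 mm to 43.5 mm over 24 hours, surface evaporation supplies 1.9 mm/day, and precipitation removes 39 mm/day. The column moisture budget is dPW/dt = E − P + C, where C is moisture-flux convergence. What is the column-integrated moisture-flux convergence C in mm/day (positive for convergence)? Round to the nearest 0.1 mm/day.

C ≈ 29.1 mm/day

dPW/dt = (43.5 − 51.5) mm / (24/24 day) = -8.000 mm/day.
C = dPW/dt − E + P = (-8.000) − 1.9 + 39 = 29.1 mm/day.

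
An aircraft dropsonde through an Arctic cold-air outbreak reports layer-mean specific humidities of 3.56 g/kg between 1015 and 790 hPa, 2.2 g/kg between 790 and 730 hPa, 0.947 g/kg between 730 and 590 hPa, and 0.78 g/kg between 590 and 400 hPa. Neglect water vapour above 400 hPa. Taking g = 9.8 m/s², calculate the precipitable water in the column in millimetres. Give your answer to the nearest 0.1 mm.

Precipitable water is the column-integrated vapour mass per unit area: PW = (1/g) Σ q̄ Δp, with q in kg/kg and Δp in Pa (1 kg/m² of water = 1 mm).
Layer 1015–790 hPa: Δp = 225 hPa = 22500 Pa, q̄ = 0.00356 kg/kg → 0.00356 × 22500 / 9.8 = 8.17 mm
Layer 790–730 hPa: Δp = 60 hPa = 6000 Pa, q̄ = 0.0022 kg/kg → 0.0022 × 6000 / 9.8 = 1.35 mm
Layer 730–590 hPa: Δp = 140 hPa = 14000 Pa, q̄ = 0.000947 kg/kg → 0.000947 × 14000 / 9.8 = 1.35 mm
Layer 590–400 hPa: Δp = 190 hPa = 19000 Pa, q̄ = 0.00078 kg/kg → 0.00078 × 19000 / 9.8 = 1.51 mm
PW = 8.17 + 1.35 + 1.35 + 1.51 = 12.38 ≈ 12.4 mm.

PW ≈ 12.4 mm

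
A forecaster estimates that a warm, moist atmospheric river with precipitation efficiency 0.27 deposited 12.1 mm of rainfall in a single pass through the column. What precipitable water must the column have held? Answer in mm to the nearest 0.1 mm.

PW ≈ 44.8 mm

PW = rainfall / ε = 12.1 / 0.27 = 44.8 mm.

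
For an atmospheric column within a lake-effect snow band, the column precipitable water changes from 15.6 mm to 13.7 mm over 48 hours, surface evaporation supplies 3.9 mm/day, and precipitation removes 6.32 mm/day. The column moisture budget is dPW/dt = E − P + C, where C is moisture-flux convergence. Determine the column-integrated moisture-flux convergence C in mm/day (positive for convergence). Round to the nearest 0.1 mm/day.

C ≈ 1.5 mm/day

dPW/dt = (13.7 − 15.6) mm / (48/24 day) = -0.950 mm/day.
C = dPW/dt − E + P = (-0.950) − 3.9 + 6.32 = 1.5 mm/day.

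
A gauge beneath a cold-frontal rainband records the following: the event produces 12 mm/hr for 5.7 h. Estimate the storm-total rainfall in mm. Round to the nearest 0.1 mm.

Total = Σ Rᵢ Δtᵢ = 12 × 5.7
      = 68.4 = 68.4 mm.

total ≈ 68.4 mm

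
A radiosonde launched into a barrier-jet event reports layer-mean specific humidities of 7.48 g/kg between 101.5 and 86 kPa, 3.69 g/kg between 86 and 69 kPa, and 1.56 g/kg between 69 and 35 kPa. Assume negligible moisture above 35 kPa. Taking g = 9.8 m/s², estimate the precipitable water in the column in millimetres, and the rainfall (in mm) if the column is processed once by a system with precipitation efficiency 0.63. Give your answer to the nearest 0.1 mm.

Precipitable water is the column-integrated vapour mass per unit area: PW = (1/g) Σ q̄ Δp, with q in kg/kg and Δp in Pa (1 kg/m² of water = 1 mm).
Layer 101.5–86 kPa: Δp = 155 hPa = 15500 Pa, q̄ = 0.00748 kg/kg → 0.00748 × 15500 / 9.8 = 11.83 mm
Layer 86–69 kPa: Δp = 170 hPa = 17000 Pa, q̄ = 0.00369 kg/kg → 0.00369 × 17000 / 9.8 = 6.40 mm
Layer 69–35 kPa: Δp = 340 hPa = 34000 Pa, q̄ = 0.00156 kg/kg → 0.00156 × 34000 / 9.8 = 5.41 mm
PW = 11.83 + 6.40 + 5.41 = 23.64 ≈ 23.6 mm.
Rainfall = ε × PW = 0.63 × 23.6 = 14.9 mm.

PW ≈ 23.6 mm; rainfall ≈ 14.9 mm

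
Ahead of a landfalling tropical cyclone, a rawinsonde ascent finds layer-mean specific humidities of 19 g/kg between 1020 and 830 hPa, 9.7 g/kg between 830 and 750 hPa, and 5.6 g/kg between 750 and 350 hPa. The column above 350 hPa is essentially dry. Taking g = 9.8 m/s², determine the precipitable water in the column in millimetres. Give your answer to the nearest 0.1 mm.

PW ≈ 67.6 mm

Precipitable water is the column-integrated vapour mass per unit area: PW = (1/g) Σ q̄ Δp, with q in kg/kg and Δp in Pa (1 kg/m² of water = 1 mm).
Layer 1020–830 hPa: Δp = 190 hPa = 19000 Pa, q̄ = 0.019 kg/kg → 0.019 × 19000 / 9.8 = 36.84 mm
Layer 830–750 hPa: Δp = 80 hPa = 8000 Pa, q̄ = 0.0097 kg/kg → 0.0097 × 8000 / 9.8 = 7.92 mm
Layer 750–350 hPa: Δp = 400 hPa = 40000 Pa, q̄ = 0.0056 kg/kg → 0.0056 × 40000 / 9.8 = 22.86 mm
PW = 36.84 + 7.92 + 22.86 = 67.62 ≈ 67.6 mm.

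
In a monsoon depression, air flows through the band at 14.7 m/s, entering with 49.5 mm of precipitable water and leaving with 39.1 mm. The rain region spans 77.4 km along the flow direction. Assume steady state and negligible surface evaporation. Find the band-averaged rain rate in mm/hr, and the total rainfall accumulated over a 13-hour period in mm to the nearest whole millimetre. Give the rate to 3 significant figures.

Column moisture flux per unit crosswind length is F = V × PW.
Inflow: F_in = 14.7 × 49.5 = 727.65 mm·m/s
Outflow: F_out = 14.7 × 39.1 = 574.77 mm·m/s
Steady-state rate R = (F_in − F_out)/L = (727.65 − 574.77) / 77400 m = 1.975e-03 mm/s.
R = 1.975e-03 × 3600 = 7.11 mm/hr.
Over 13 h: total = 7.11 × 13 = 92.43 ≈ 92 mm.

R ≈ 7.11 mm/hr; total ≈ 92 mm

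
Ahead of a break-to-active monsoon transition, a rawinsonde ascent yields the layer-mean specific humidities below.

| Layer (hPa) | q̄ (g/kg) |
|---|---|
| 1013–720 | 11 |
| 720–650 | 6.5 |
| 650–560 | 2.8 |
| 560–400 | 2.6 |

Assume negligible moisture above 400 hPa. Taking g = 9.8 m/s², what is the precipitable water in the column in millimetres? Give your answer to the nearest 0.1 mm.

Precipitable water is the column-integrated vapour mass per unit area: PW = (1/g) Σ q̄ Δp, with q in kg/kg and Δp in Pa (1 kg/m² of water = 1 mm).
Layer 1013–720 hPa: Δp = 293 hPa = 29300 Pa, q̄ = 0.011 kg/kg → 0.011 × 29300 / 9.8 = 32.89 mm
Layer 720–650 hPa: Δp = 70 hPa = 7000 Pa, q̄ = 0.0065 kg/kg → 0.0065 × 7000 / 9.8 = 4.64 mm
Layer 650–560 hPa: Δp = 90 hPa = 9000 Pa, q̄ = 0.0028 kg/kg → 0.0028 × 9000 / 9.8 = 2.57 mm
Layer 560–400 hPa: Δp = 160 hPa = 16000 Pa, q̄ = 0.0026 kg/kg → 0.0026 × 16000 / 9.8 = 4.24 mm
PW = 32.89 + 4.64 + 2.57 + 4.24 = 44.34 ≈ 44.3 mm.

PW ≈ 44.3 mm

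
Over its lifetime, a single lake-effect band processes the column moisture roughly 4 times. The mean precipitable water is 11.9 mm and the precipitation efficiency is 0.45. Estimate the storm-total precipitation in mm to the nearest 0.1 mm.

Each cycle deposits ε × PW = 0.45 × 11.9 = 5.355 mm.
Over 4 cycles: 4 × 5.355 = 21.4 mm.

precipitation ≈ 21.4 mm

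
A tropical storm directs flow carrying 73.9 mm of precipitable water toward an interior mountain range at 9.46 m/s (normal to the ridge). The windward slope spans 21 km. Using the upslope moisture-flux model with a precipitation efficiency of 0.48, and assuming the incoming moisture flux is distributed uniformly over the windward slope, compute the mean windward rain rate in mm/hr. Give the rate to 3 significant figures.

R ≈ 57.5 mm/hr

Incoming column moisture flux per unit ridge length: F = V × PW = 9.46 × 73.9 = 699.094 mm·m/s.
Spread over the 21 km slope with efficiency ε = 0.48: R = ε·F/W = 0.48 × 699.094 / 21000 m = 1.598e-02 mm/s.
R = 1.598e-02 × 3600 = 57.5 mm/hr.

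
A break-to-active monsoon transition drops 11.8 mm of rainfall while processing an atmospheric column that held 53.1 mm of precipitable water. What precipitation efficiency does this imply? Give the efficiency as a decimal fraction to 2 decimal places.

ε ≈ 0.22

ε = rainfall / PW = 11.8 / 53.1 = 0.22.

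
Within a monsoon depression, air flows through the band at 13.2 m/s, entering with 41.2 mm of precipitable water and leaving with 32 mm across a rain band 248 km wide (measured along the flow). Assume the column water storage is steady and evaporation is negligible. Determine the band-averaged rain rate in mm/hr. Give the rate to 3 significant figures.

R ≈ 1.76 mm/hr

Column moisture flux per unit crosswind length is F = V × PW.
Inflow: F_in = 13.2 × 41.2 = 543.84 mm·m/s
Outflow: F_out = 13.2 × 32 = 422.4 mm·m/s
Steady-state rate R = (F_in − F_out)/L = (543.84 − 422.4) / 248000 m = 4.897e-04 mm/s.
R = 4.897e-04 × 3600 = 1.76 mm/hr.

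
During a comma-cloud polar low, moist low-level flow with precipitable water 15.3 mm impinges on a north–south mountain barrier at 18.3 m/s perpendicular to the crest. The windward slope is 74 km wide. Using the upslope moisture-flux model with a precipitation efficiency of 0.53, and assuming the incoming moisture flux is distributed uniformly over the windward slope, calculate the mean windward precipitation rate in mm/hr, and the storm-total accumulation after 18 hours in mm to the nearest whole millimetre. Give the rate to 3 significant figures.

R ≈ 7.22 mm/hr; total ≈ 130 mm

Incoming column moisture flux per unit ridge length: F = V × PW = 18.3 × 15.3 = 279.99 mm·m/s.
Spread over the 74 km slope with efficiency ε = 0.53: R = ε·F/W = 0.53 × 279.99 / 74000 m = 2.005e-03 mm/s.
R = 2.005e-03 × 3600 = 7.22 mm/hr.
Over 18 h: total = 7.22 × 18 = 129.96 ≈ 130 mm.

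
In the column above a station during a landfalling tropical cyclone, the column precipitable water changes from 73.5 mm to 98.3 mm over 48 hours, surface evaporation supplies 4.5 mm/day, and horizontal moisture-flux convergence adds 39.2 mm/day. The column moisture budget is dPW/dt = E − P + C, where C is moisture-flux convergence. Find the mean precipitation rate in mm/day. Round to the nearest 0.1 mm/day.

P ≈ 31.3 mm/day

dPW/dt = (98.3 − 73.5) mm / (48/24 day) = +12.400 mm/day.
P = E + C − dPW/dt = 4.5 + (39.2) − (+12.400) = 31.3 mm/day.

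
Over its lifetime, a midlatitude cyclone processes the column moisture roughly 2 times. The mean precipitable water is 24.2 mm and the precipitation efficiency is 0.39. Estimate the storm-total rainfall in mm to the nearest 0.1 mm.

rainfall ≈ 18.9 mm

Each cycle deposits ε × PW = 0.39 × 24.2 = 9.438 mm.
Over 2 cycles: 2 × 9.438 = 18.9 mm.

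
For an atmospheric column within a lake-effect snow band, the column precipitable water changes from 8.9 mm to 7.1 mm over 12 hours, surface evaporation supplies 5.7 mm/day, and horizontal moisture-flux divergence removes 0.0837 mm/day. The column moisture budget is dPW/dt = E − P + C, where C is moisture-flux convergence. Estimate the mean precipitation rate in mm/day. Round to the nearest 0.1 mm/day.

dPW/dt = (7.1 − 8.9) mm / (12/24 day) = -3.600 mm/day.
P = E + C − dPW/dt = 5.7 + (-0.0837) − (-3.600) = 9.2 mm/day.

P ≈ 9.2 mm/day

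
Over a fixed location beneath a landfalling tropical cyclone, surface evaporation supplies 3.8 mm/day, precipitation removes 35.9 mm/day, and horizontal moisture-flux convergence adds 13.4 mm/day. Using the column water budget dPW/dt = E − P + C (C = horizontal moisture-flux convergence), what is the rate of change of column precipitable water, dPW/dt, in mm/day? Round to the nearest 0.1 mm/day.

dPW/dt = E − P + C = 3.8 − 35.9 + (13.4) = -18.7 mm/day.

dPW/dt ≈ -18.7 mm/day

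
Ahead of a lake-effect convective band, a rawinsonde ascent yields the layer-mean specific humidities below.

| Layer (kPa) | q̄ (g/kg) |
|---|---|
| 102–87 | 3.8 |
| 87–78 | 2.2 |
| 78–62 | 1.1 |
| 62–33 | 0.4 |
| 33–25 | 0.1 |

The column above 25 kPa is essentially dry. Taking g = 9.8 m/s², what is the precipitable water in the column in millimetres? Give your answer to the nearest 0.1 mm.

Precipitable water is the column-integrated vapour mass per unit area: PW = (1/g) Σ q̄ Δp, with q in kg/kg and Δp in Pa (1 kg/m² of water = 1 mm).
Layer 102–87 kPa: Δp = 150 hPa = 15000 Pa, q̄ = 0.0038 kg/kg → 0.0038 × 15000 / 9.8 = 5.82 mm
Layer 87–78 kPa: Δp = 90 hPa = 9000 Pa, q̄ = 0.0022 kg/kg → 0.0022 × 9000 / 9.8 = 2.02 mm
Layer 78–62 kPa: Δp = 160 hPa = 16000 Pa, q̄ = 0.0011 kg/kg → 0.0011 × 16000 / 9.8 = 1.80 mm
Layer 62–33 kPa: Δp = 290 hPa = 29000 Pa, q̄ = 0.0004 kg/kg → 0.0004 × 29000 / 9.8 = 1.18 mm
Layer 33–25 kPa: Δp = 80 hPa = 8000 Pa, q̄ = 0.0001 kg/kg → 0.0001 × 8000 / 9.8 = 0.08 mm
PW = 5.82 + 2.02 + 1.80 + 1.18 + 0.08 = 10.90 ≈ 10.9 mm.

PW ≈ 10.9 mm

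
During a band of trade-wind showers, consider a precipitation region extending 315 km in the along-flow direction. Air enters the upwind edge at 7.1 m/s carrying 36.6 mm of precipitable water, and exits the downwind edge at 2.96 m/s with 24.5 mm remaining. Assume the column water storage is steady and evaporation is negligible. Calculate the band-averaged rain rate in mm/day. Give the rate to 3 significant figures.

R ≈ 51.4 mm/day

Column moisture flux per unit crosswind length is F = V × PW.
Inflow: F_in = 7.1 × 36.6 = 259.86 mm·m/s
Outflow: F_out = 2.96 × 24.5 = 72.52 mm·m/s
Steady-state rate R = (F_in − F_out)/L = (259.86 − 72.52) / 315000 m = 5.947e-04 mm/s.
R = 5.947e-04 × 3600 × 24 = 51.4 mm/day.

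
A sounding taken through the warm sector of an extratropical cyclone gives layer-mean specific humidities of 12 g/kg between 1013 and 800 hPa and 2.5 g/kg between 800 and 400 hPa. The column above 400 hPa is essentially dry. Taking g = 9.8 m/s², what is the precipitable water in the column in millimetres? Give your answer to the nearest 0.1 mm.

Precipitable water is the column-integrated vapour mass per unit area: PW = (1/g) Σ q̄ Δp, with q in kg/kg and Δp in Pa (1 kg/m² of water = 1 mm).
Layer 1013–800 hPa: Δp = 213 hPa = 21300 Pa, q̄ = 0.012 kg/kg → 0.012 × 21300 / 9.8 = 26.08 mm
Layer 800–400 hPa: Δp = 400 hPa = 40000 Pa, q̄ = 0.0025 kg/kg → 0.0025 × 40000 / 9.8 = 10.20 mm
PW = 26.08 + 10.20 = 36.28 ≈ 36.3 mm.

PW ≈ 36.3 mm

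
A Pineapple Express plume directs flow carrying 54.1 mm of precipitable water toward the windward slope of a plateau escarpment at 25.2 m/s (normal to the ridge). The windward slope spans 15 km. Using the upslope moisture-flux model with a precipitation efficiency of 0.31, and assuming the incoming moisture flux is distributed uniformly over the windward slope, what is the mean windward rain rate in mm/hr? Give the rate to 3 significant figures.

Incoming column moisture flux per unit ridge length: F = V × PW = 25.2 × 54.1 = 1363.32 mm·m/s.
Spread over the 15 km slope with efficiency ε = 0.31: R = ε·F/W = 0.31 × 1363.32 / 15000 m = 2.818e-02 mm/s.
R = 2.818e-02 × 3600 = 101 mm/hr.

R ≈ 101 mm/hr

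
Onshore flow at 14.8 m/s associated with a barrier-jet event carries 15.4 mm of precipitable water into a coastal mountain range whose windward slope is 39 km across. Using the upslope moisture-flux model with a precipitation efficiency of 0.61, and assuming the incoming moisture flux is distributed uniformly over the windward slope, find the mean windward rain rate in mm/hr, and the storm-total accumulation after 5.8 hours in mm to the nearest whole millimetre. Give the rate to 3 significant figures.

R ≈ 12.8 mm/hr; total ≈ 74 mm

Incoming column moisture flux per unit ridge length: F = V × PW = 14.8 × 15.4 = 227.92 mm·m/s.
Spread over the 39 km slope with efficiency ε = 0.61: R = ε·F/W = 0.61 × 227.92 / 39000 m = 3.565e-03 mm/s.
R = 3.565e-03 × 3600 = 12.8 mm/hr.
Over 5.8 h: total = 12.8 × 5.8 = 74.24 ≈ 74 mm.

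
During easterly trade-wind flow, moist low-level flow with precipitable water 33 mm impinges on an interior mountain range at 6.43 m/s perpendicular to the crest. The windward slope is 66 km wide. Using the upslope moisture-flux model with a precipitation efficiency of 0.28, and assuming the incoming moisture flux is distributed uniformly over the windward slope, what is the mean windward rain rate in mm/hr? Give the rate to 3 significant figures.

R ≈ 3.24 mm/hr

Incoming column moisture flux per unit ridge length: F = V × PW = 6.43 × 33 = 212.19 mm·m/s.
Spread over the 66 km slope with efficiency ε = 0.28: R = ε·F/W = 0.28 × 212.19 / 66000 m = 9.002e-04 mm/s.
R = 9.002e-04 × 3600 = 3.24 mm/hr.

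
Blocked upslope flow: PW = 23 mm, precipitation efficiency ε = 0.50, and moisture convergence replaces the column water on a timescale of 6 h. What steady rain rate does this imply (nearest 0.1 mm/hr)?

Each overturning extracts ε × PW = 0.50 × 23 = 11.5 mm.
Rate = ε·PW / τ = 11.5 / 6 h = 1.9 mm/hr.

R ≈ 1.9 mm/hr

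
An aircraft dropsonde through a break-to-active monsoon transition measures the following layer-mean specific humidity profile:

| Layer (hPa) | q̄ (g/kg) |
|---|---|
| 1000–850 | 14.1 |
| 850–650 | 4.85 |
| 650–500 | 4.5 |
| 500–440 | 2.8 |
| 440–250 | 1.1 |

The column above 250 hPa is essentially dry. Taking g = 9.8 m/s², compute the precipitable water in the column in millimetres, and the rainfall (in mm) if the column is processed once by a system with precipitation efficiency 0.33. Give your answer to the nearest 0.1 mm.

Precipitable water is the column-integrated vapour mass per unit area: PW = (1/g) Σ q̄ Δp, with q in kg/kg and Δp in Pa (1 kg/m² of water = 1 mm).
Layer 1000–850 hPa: Δp = 150 hPa = 15000 Pa, q̄ = 0.0141 kg/kg → 0.0141 × 15000 / 9.8 = 21.58 mm
Layer 850–650 hPa: Δp = 200 hPa = 20000 Pa, q̄ = 0.00485 kg/kg → 0.00485 × 20000 / 9.8 = 9.90 mm
Layer 650–500 hPa: Δp = 150 hPa = 15000 Pa, q̄ = 0.0045 kg/kg → 0.0045 × 15000 / 9.8 = 6.89 mm
Layer 500–440 hPa: Δp = 60 hPa = 6000 Pa, q̄ = 0.0028 kg/kg → 0.0028 × 6000 / 9.8 = 1.71 mm
Layer 440–250 hPa: Δp = 190 hPa = 19000 Pa, q̄ = 0.0011 kg/kg → 0.0011 × 19000 / 9.8 = 2.13 mm
PW = 21.58 + 9.90 + 6.89 + 1.71 + 2.13 = 42.21 ≈ 42.2 mm.
Rainfall = ε × PW = 0.33 × 42.2 = 13.9 mm.

PW ≈ 42.2 mm; rainfall ≈ 13.9 mm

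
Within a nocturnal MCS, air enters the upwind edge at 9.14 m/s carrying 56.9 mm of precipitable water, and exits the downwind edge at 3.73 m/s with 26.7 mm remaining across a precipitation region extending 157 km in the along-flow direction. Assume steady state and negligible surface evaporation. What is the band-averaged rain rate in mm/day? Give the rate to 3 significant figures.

R ≈ 231 mm/day

Column moisture flux per unit crosswind length is F = V × PW.
Inflow: F_in = 9.14 × 56.9 = 520.066 mm·m/s
Outflow: F_out = 3.73 × 26.7 = 99.591 mm·m/s
Steady-state rate R = (F_in − F_out)/L = (520.066 − 99.591) / 157000 m = 2.678e-03 mm/s.
R = 2.678e-03 × 3600 × 24 = 231 mm/day.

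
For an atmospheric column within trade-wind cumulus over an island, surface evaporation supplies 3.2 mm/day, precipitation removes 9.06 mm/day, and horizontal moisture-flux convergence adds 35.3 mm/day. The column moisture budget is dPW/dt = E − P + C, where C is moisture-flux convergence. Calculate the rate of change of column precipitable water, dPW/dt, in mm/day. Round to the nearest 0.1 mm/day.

dPW/dt ≈ 29.4 mm/day

dPW/dt = E − P + C = 3.2 − 9.06 + (35.3) = 29.4 mm/day.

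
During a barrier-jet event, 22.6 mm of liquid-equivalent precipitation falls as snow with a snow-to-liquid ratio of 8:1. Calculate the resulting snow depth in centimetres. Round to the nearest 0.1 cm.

Snow depth = liquid × ratio = 22.6 mm × 8 = 180.8 mm = 18.1 cm.

snow depth ≈ 18.1 cm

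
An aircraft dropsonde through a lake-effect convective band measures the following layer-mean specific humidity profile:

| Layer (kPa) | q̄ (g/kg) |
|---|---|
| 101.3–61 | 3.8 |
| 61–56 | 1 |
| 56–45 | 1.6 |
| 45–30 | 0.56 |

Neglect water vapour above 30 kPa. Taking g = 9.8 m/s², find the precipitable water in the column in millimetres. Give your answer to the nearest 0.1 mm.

PW ≈ 18.8 mm

Precipitable water is the column-integrated vapour mass per unit area: PW = (1/g) Σ q̄ Δp, with q in kg/kg and Δp in Pa (1 kg/m² of water = 1 mm).
Layer 101.3–61 kPa: Δp = 403 hPa = 40300 Pa, q̄ = 0.0038 kg/kg → 0.0038 × 40300 / 9.8 = 15.63 mm
Layer 61–56 kPa: Δp = 50 hPa = 5000 Pa, q̄ = 0.001 kg/kg → 0.001 × 5000 / 9.8 = 0.51 mm
Layer 56–45 kPa: Δp = 110 hPa = 11000 Pa, q̄ = 0.0016 kg/kg → 0.0016 × 11000 / 9.8 = 1.80 mm
Layer 45–30 kPa: Δp = 150 hPa = 15000 Pa, q̄ = 0.00056 kg/kg → 0.00056 × 15000 / 9.8 = 0.86 mm
PW = 15.63 + 0.51 + 1.80 + 0.86 = 18.80 ≈ 18.8 mm.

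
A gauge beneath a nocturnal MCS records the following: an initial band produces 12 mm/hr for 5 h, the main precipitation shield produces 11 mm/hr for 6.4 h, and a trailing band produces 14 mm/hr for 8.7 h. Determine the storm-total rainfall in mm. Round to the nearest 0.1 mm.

Total = Σ Rᵢ Δtᵢ = 12 × 5 + 11 × 6.4 + 14 × 8.7
      = 60 + 70.4 + 121.8 = 252.2 mm.

total ≈ 252.2 mm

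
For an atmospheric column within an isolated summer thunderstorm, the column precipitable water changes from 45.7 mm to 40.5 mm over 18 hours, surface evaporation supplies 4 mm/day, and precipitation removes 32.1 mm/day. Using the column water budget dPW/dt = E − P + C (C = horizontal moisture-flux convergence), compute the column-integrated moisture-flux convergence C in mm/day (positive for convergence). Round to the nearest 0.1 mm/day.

C ≈ 21.2 mm/day

dPW/dt = (40.5 − 45.7) mm / (18/24 day) = -6.933 mm/day.
C = dPW/dt − E + P = (-6.933) − 4 + 32.1 = 21.2 mm/day.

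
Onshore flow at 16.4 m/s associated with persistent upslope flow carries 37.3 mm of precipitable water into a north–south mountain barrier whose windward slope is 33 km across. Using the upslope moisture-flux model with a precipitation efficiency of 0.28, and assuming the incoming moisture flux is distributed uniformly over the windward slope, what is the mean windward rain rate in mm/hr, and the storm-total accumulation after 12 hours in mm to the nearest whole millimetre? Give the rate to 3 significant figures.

R ≈ 18.7 mm/hr; total ≈ 224 mm

Incoming column moisture flux per unit ridge length: F = V × PW = 16.4 × 37.3 = 611.72 mm·m/s.
Spread over the 33 km slope with efficiency ε = 0.28: R = ε·F/W = 0.28 × 611.72 / 33000 m = 5.190e-03 mm/s.
R = 5.190e-03 × 3600 = 18.7 mm/hr.
Over 12 h: total = 18.7 × 12 = 224.4 ≈ 224 mm.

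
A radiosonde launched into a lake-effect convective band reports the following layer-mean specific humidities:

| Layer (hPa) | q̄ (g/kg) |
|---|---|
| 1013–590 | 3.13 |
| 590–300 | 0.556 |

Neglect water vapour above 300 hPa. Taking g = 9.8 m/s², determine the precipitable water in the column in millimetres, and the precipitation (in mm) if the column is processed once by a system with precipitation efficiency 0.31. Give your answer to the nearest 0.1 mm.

PW ≈ 15.2 mm; precipitation ≈ 4.7 mm

Precipitable water is the column-integrated vapour mass per unit area: PW = (1/g) Σ q̄ Δp, with q in kg/kg and Δp in Pa (1 kg/m² of water = 1 mm).
Layer 1013–590 hPa: Δp = 423 hPa = 42300 Pa, q̄ = 0.00313 kg/kg → 0.00313 × 42300 / 9.8 = 13.51 mm
Layer 590–300 hPa: Δp = 290 hPa = 29000 Pa, q̄ = 0.000556 kg/kg → 0.000556 × 29000 / 9.8 = 1.65 mm
PW = 13.51 + 1.65 = 15.16 ≈ 15.2 mm.
Precipitation = ε × PW = 0.31 × 15.2 = 4.7 mm.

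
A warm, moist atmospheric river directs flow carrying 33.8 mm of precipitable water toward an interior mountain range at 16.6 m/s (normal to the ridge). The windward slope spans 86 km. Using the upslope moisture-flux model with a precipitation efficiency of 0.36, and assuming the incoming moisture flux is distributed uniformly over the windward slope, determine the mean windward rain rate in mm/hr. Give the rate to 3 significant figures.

Incoming column moisture flux per unit ridge length: F = V × PW = 16.6 × 33.8 = 561.08 mm·m/s.
Spread over the 86 km slope with efficiency ε = 0.36: R = ε·F/W = 0.36 × 561.08 / 86000 m = 2.349e-03 mm/s.
R = 2.349e-03 × 3600 = 8.46 mm/hr.

R ≈ 8.46 mm/hr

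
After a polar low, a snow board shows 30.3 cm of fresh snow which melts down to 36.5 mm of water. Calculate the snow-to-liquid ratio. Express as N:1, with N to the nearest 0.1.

ratio ≈ 8.3

Ratio = snow depth / SWE = 303 mm / 36.5 mm = 8.3, i.e. 8.3:1.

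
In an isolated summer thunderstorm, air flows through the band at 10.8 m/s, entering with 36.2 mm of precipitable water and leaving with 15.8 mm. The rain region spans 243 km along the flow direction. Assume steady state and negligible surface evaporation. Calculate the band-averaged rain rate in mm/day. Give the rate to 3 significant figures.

Column moisture flux per unit crosswind length is F = V × PW.
Inflow: F_in = 10.8 × 36.2 = 390.96 mm·m/s
Outflow: F_out = 10.8 × 15.8 = 170.64 mm·m/s
Steady-state rate R = (F_in − F_out)/L = (390.96 − 170.64) / 243000 m = 9.067e-04 mm/s.
R = 9.067e-04 × 3600 × 24 = 78.3 mm/day.

R ≈ 78.3 mm/day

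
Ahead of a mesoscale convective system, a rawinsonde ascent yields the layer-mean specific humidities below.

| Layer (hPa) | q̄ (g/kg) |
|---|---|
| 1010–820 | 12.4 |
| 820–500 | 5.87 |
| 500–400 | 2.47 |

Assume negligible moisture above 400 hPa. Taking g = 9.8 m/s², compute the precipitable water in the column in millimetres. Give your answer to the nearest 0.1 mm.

PW ≈ 45.7 mm

Precipitable water is the column-integrated vapour mass per unit area: PW = (1/g) Σ q̄ Δp, with q in kg/kg and Δp in Pa (1 kg/m² of water = 1 mm).
Layer 1010–820 hPa: Δp = 190 hPa = 19000 Pa, q̄ = 0.0124 kg/kg → 0.0124 × 19000 / 9.8 = 24.04 mm
Layer 820–500 hPa: Δp = 320 hPa = 32000 Pa, q̄ = 0.00587 kg/kg → 0.00587 × 32000 / 9.8 = 19.17 mm
Layer 500–400 hPa: Δp = 100 hPa = 10000 Pa, q̄ = 0.00247 kg/kg → 0.00247 × 10000 / 9.8 = 2.52 mm
PW = 24.04 + 19.17 + 2.52 = 45.73 ≈ 45.7 mm.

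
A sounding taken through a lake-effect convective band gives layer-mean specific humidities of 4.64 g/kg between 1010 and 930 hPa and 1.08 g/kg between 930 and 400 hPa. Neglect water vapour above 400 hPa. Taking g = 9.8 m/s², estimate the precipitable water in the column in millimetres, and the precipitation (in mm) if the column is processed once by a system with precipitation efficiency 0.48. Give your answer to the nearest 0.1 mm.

Precipitable water is the column-integrated vapour mass per unit area: PW = (1/g) Σ q̄ Δp, with q in kg/kg and Δp in Pa (1 kg/m² of water = 1 mm).
Layer 1010–930 hPa: Δp = 80 hPa = 8000 Pa, q̄ = 0.00464 kg/kg → 0.00464 × 8000 / 9.8 = 3.79 mm
Layer 930–400 hPa: Δp = 530 hPa = 53000 Pa, q̄ = 0.00108 kg/kg → 0.00108 × 53000 / 9.8 = 5.84 mm
PW = 3.79 + 5.84 = 9.63 ≈ 9.6 mm.
Precipitation = ε × PW = 0.48 × 9.6 = 4.6 mm.

PW ≈ 9.6 mm; precipitation ≈ 4.6 mm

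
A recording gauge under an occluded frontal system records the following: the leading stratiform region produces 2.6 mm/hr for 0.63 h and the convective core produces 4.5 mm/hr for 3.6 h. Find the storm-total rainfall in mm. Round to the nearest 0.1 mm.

Total = Σ Rᵢ Δtᵢ = 2.6 × 0.63 + 4.5 × 3.6
      = 1.638 + 16.2 = 17.8 mm.

total ≈ 17.8 mm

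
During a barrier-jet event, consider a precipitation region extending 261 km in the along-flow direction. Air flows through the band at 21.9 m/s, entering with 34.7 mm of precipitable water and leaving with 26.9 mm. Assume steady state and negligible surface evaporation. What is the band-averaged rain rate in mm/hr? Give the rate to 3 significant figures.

Column moisture flux per unit crosswind length is F = V × PW.
Inflow: F_in = 21.9 × 34.7 = 759.93 mm·m/s
Outflow: F_out = 21.9 × 26.9 = 589.11 mm·m/s
Steady-state rate R = (F_in − F_out)/L = (759.93 − 589.11) / 261000 m = 6.545e-04 mm/s.
R = 6.545e-04 × 3600 = 2.36 mm/hr.

R ≈ 2.36 mm/hr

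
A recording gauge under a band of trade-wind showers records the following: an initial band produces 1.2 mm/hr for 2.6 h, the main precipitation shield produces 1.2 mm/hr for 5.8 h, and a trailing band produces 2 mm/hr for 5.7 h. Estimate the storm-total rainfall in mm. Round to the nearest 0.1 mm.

Total = Σ Rᵢ Δtᵢ = 1.2 × 2.6 + 1.2 × 5.8 + 2 × 5.7
      = 3.12 + 6.96 + 11.4 = 21.5 mm.

total ≈ 21.5 mm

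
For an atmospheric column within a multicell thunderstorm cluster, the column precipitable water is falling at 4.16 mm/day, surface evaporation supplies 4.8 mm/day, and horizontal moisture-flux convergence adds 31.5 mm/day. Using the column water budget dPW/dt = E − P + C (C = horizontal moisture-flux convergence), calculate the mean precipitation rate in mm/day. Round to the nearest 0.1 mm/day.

dPW/dt = -4.16 mm/day.
P = E + C − dPW/dt = 4.8 + (31.5) − (-4.16) = 40.5 mm/day.

P ≈ 40.5 mm/day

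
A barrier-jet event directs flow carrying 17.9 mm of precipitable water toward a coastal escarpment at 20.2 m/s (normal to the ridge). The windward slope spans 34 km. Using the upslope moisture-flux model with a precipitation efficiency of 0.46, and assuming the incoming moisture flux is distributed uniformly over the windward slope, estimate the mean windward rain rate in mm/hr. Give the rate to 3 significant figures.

R ≈ 17.6 mm/hr

Incoming column moisture flux per unit ridge length: F = V × PW = 20.2 × 17.9 = 361.58 mm·m/s.
Spread over the 34 km slope with efficiency ε = 0.46: R = ε·F/W = 0.46 × 361.58 / 34000 m = 4.892e-03 mm/s.
R = 4.892e-03 × 3600 = 17.6 mm/hr.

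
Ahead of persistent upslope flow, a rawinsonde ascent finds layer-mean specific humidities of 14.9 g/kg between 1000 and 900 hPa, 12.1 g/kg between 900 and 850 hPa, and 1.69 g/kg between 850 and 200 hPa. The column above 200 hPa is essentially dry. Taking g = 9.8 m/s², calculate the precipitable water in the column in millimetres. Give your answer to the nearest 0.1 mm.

PW ≈ 32.6 mm

Precipitable water is the column-integrated vapour mass per unit area: PW = (1/g) Σ q̄ Δp, with q in kg/kg and Δp in Pa (1 kg/m² of water = 1 mm).
Layer 1000–900 hPa: Δp = 100 hPa = 10000 Pa, q̄ = 0.0149 kg/kg → 0.0149 × 10000 / 9.8 = 15.20 mm
Layer 900–850 hPa: Δp = 50 hPa = 5000 Pa, q̄ = 0.0121 kg/kg → 0.0121 × 5000 / 9.8 = 6.17 mm
Layer 850–200 hPa: Δp = 650 hPa = 65000 Pa, q̄ = 0.00169 kg/kg → 0.00169 × 65000 / 9.8 = 11.21 mm
PW = 15.20 + 6.17 + 11.21 = 32.58 ≈ 32.6 mm.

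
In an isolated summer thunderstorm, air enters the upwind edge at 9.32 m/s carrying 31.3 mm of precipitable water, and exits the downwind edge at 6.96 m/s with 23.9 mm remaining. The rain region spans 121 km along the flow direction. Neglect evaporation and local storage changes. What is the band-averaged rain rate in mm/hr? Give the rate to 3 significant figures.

Column moisture flux per unit crosswind length is F = V × PW.
Inflow: F_in = 9.32 × 31.3 = 291.716 mm·m/s
Outflow: F_out = 6.96 × 23.9 = 166.344 mm·m/s
Steady-state rate R = (F_in − F_out)/L = (291.716 − 166.344) / 121000 m = 1.036e-03 mm/s.
R = 1.036e-03 × 3600 = 3.73 mm/hr.

R ≈ 3.73 mm/hr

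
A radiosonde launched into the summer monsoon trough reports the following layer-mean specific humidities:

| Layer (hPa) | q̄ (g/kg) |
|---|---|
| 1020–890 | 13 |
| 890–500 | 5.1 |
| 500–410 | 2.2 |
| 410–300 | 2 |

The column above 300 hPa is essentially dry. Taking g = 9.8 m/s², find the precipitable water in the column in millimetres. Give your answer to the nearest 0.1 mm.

PW ≈ 41.8 mm

Precipitable water is the column-integrated vapour mass per unit area: PW = (1/g) Σ q̄ Δp, with q in kg/kg and Δp in Pa (1 kg/m² of water = 1 mm).
Layer 1020–890 hPa: Δp = 130 hPa = 13000 Pa, q̄ = 0.013 kg/kg → 0.013 × 13000 / 9.8 = 17.24 mm
Layer 890–500 hPa: Δp = 390 hPa = 39000 Pa, q̄ = 0.0051 kg/kg → 0.0051 × 39000 / 9.8 = 20.30 mm
Layer 500–410 hPa: Δp = 90 hPa = 9000 Pa, q̄ = 0.0022 kg/kg → 0.0022 × 9000 / 9.8 = 2.02 mm
Layer 410–300 hPa: Δp = 110 hPa = 11000 Pa, q̄ = 0.002 kg/kg → 0.002 × 11000 / 9.8 = 2.24 mm
PW = 17.24 + 20.30 + 2.02 + 2.24 = 41.80 ≈ 41.8 mm.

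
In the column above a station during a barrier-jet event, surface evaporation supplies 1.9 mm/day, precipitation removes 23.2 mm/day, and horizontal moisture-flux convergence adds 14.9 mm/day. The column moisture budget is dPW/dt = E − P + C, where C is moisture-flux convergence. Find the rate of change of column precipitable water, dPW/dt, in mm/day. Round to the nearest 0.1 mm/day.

dPW/dt = E − P + C = 1.9 − 23.2 + (14.9) = -6.4 mm/day.

dPW/dt ≈ -6.4 mm/day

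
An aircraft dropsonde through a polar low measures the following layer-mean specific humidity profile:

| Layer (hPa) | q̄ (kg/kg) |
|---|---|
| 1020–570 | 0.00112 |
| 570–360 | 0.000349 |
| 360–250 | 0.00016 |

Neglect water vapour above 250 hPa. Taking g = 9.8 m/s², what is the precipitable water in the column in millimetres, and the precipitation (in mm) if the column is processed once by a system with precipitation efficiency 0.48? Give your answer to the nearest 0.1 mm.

Precipitable water is the column-integrated vapour mass per unit area: PW = (1/g) Σ q̄ Δp, with q in kg/kg and Δp in Pa (1 kg/m² of water = 1 mm).
Layer 1020–570 hPa: Δp = 450 hPa = 45000 Pa, q̄ = 0.00112 kg/kg → 0.00112 × 45000 / 9.8 = 5.14 mm
Layer 570–360 hPa: Δp = 210 hPa = 21000 Pa, q̄ = 0.000349 kg/kg → 0.000349 × 21000 / 9.8 = 0.75 mm
Layer 360–250 hPa: Δp = 110 hPa = 11000 Pa, q̄ = 0.00016 kg/kg → 0.00016 × 11000 / 9.8 = 0.18 mm
PW = 5.14 + 0.75 + 0.18 = 6.07 ≈ 6.1 mm.
Precipitation = ε × PW = 0.48 × 6.1 = 2.9 mm.

PW ≈ 6.1 mm; precipitation ≈ 2.9 mm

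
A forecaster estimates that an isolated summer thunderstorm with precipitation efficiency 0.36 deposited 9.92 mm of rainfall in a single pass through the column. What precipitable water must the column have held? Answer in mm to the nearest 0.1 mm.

PW = rainfall / ε = 9.92 / 0.36 = 27.6 mm.

PW ≈ 27.6 mm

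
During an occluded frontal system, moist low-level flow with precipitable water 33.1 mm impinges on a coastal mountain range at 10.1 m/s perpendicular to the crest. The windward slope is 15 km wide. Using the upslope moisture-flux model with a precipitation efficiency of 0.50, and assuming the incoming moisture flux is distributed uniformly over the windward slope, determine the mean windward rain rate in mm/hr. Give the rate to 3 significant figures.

Incoming column moisture flux per unit ridge length: F = V × PW = 10.1 × 33.1 = 334.31 mm·m/s.
Spread over the 15 km slope with efficiency ε = 0.50: R = ε·F/W = 0.50 × 334.31 / 15000 m = 1.114e-02 mm/s.
R = 1.114e-02 × 3600 = 40.1 mm/hr.

R ≈ 40.1 mm/hr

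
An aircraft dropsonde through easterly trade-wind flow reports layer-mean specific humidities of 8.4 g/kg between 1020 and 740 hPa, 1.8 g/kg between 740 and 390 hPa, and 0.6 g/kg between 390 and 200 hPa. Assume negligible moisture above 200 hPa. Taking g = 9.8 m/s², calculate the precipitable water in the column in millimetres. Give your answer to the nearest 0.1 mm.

Precipitable water is the column-integrated vapour mass per unit area: PW = (1/g) Σ q̄ Δp, with q in kg/kg and Δp in Pa (1 kg/m² of water = 1 mm).
Layer 1020–740 hPa: Δp = 280 hPa = 28000 Pa, q̄ = 0.0084 kg/kg → 0.0084 × 28000 / 9.8 = 24.00 mm
Layer 740–390 hPa: Δp = 350 hPa = 35000 Pa, q̄ = 0.0018 kg/kg → 0.0018 × 35000 / 9.8 = 6.43 mm
Layer 390–200 hPa: Δp = 190 hPa = 19000 Pa, q̄ = 0.0006 kg/kg → 0.0006 × 19000 / 9.8 = 1.16 mm
PW = 24.00 + 6.43 + 1.16 = 31.59 ≈ 31.6 mm.

PW ≈ 31.6 mm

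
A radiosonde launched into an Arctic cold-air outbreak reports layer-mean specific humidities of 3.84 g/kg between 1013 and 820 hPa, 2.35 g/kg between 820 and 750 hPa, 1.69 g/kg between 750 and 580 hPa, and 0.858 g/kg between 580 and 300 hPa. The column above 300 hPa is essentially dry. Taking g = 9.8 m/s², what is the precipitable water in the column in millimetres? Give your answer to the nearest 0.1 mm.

PW ≈ 14.6 mm

Precipitable water is the column-integrated vapour mass per unit area: PW = (1/g) Σ q̄ Δp, with q in kg/kg and Δp in Pa (1 kg/m² of water = 1 mm).
Layer 1013–820 hPa: Δp = 193 hPa = 19300 Pa, q̄ = 0.00384 kg/kg → 0.00384 × 19300 / 9.8 = 7.56 mm
Layer 820–750 hPa: Δp = 70 hPa = 7000 Pa, q̄ = 0.00235 kg/kg → 0.00235 × 7000 / 9.8 = 1.68 mm
Layer 750–580 hPa: Δp = 170 hPa = 17000 Pa, q̄ = 0.00169 kg/kg → 0.00169 × 17000 / 9.8 = 2.93 mm
Layer 580–300 hPa: Δp = 280 hPa = 28000 Pa, q̄ = 0.000858 kg/kg → 0.000858 × 28000 / 9.8 = 2.45 mm
PW = 7.56 + 1.68 + 2.93 + 2.45 = 14.62 ≈ 14.6 mm.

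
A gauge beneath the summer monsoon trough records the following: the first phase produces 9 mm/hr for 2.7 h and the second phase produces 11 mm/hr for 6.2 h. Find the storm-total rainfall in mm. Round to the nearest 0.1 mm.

Total = Σ Rᵢ Δtᵢ = 9 × 2.7 + 11 × 6.2
      = 24.3 + 68.2 = 92.5 mm.

total ≈ 92.5 mm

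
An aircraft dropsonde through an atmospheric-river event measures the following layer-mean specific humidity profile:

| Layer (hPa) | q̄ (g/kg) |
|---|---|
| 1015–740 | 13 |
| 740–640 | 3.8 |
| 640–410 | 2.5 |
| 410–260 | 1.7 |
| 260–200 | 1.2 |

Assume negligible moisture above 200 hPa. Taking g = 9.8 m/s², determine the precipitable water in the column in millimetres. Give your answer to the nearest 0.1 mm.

Precipitable water is the column-integrated vapour mass per unit area: PW = (1/g) Σ q̄ Δp, with q in kg/kg and Δp in Pa (1 kg/m² of water = 1 mm).
Layer 1015–740 hPa: Δp = 275 hPa = 27500 Pa, q̄ = 0.013 kg/kg → 0.013 × 27500 / 9.8 = 36.48 mm
Layer 740–640 hPa: Δp = 100 hPa = 10000 Pa, q̄ = 0.0038 kg/kg → 0.0038 × 10000 / 9.8 = 3.88 mm
Layer 640–410 hPa: Δp = 230 hPa = 23000 Pa, q̄ = 0.0025 kg/kg → 0.0025 × 23000 / 9.8 = 5.87 mm
Layer 410–260 hPa: Δp = 150 hPa = 15000 Pa, q̄ = 0.0017 kg/kg → 0.0017 × 15000 / 9.8 = 2.60 mm
Layer 260–200 hPa: Δp = 60 hPa = 6000 Pa, q̄ = 0.0012 kg/kg → 0.0012 × 6000 / 9.8 = 0.73 mm
PW = 36.48 + 3.88 + 5.87 + 2.60 + 0.73 = 49.56 ≈ 49.6 mm.

PW ≈ 49.6 mm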